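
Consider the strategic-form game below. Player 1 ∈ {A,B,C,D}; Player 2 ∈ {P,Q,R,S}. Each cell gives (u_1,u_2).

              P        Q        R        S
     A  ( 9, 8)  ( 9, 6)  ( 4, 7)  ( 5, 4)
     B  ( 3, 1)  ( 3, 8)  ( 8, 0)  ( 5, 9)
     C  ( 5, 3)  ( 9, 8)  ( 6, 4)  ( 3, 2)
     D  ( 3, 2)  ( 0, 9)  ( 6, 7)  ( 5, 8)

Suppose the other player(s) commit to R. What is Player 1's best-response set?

u_1(A vs R) = 4
u_1(B vs R) = 8
u_1(C vs R) = 6
u_1(D vs R) = 6
max payoff 8 at {B}

P1 best: {B}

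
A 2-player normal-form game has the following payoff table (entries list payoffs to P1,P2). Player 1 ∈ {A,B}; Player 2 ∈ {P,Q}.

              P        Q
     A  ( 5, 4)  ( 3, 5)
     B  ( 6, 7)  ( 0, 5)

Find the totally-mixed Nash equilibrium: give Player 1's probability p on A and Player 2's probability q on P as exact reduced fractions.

P1 indiff ⇒ q·5+(1-q)·3 = q·6+(1-q)·0 ⇒ q(-1) = (1-q)(-3) ⇒ q = 3/4
P2 indiff ⇒ p·4+(1-p)·7 = p·5+(1-p)·5 ⇒ p(-1) = (1-p)(-2) ⇒ p = 2/3

(p,q) = (2/3, 3/4)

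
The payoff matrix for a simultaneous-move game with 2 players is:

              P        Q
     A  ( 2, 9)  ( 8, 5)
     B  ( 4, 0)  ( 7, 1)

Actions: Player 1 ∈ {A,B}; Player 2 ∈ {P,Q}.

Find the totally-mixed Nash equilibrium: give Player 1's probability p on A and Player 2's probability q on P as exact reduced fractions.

(p,q) = (1/5, 1/3)

P1 indiff ⇒ q·2+(1-q)·8 = q·4+(1-q)·7 ⇒ q(-2) = (1-q)(-1) ⇒ q = 1/3
P2 indiff ⇒ p·9+(1-p)·0 = p·5+(1-p)·1 ⇒ p(4) = (1-p)(1) ⇒ p = 1/5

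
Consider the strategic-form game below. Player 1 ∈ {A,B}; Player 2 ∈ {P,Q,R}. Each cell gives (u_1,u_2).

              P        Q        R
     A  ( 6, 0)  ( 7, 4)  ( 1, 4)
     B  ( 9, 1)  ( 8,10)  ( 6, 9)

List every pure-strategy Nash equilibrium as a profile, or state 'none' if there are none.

NE set: (B,Q)

(A,P): not NE [P1→B gives 9>6; P2→R gives 4>0]
(A,Q): not NE [P1→B gives 8>7]
(A,R): not NE [P1→B gives 6>1]
(B,P): not NE [P2→Q gives 10>1]
(B,Q): NE
(B,R): not NE [P2→Q gives 10>9]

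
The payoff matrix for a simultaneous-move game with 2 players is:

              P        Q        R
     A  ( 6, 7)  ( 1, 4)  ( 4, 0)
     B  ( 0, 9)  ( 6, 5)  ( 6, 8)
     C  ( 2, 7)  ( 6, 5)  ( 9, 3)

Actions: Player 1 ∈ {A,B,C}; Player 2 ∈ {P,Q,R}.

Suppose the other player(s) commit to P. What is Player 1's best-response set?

BR_1 = {A}

u_1(A vs P) = 6
u_1(B vs P) = 0
u_1(C vs P) = 2
max payoff 6 at {A}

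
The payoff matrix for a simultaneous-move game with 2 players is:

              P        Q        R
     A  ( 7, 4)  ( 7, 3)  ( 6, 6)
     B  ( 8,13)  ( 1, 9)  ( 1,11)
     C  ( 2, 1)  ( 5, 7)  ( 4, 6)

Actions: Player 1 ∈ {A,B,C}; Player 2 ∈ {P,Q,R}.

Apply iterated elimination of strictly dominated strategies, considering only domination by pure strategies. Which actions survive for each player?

P1 drop C (A beats it: P:7>2 Q:7>5 R:6>4)
P2 drop Q (P beats it: A:4>3 B:13>9)
P1→{A,B} P2→{P,R}

Remaining: P1:{A,B} P2:{P,R}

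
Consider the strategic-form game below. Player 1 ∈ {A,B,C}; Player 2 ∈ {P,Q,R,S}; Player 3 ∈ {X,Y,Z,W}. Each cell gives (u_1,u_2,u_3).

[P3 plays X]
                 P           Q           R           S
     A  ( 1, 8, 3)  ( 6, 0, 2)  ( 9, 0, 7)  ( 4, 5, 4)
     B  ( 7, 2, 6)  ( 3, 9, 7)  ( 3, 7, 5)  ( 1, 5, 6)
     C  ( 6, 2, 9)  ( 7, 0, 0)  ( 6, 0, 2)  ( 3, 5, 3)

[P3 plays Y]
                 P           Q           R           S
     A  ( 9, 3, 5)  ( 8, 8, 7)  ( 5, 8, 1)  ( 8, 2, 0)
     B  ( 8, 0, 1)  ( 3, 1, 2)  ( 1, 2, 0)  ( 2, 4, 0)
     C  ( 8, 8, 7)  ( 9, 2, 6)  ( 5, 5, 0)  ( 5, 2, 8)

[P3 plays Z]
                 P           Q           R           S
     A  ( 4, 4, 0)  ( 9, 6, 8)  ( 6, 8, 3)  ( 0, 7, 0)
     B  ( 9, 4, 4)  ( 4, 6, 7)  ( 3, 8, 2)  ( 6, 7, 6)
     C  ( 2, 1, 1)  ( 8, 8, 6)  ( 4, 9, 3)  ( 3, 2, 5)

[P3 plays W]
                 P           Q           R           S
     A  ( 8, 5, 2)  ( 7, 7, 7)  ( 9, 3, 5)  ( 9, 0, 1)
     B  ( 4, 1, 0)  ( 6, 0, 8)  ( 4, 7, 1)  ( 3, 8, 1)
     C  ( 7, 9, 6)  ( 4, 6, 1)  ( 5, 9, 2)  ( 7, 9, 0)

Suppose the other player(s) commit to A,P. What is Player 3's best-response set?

P3 best: {Y}

u_3(X vs A,P) = 3
u_3(Y vs A,P) = 5
u_3(Z vs A,P) = 0
u_3(W vs A,P) = 2
max payoff 5 at {Y}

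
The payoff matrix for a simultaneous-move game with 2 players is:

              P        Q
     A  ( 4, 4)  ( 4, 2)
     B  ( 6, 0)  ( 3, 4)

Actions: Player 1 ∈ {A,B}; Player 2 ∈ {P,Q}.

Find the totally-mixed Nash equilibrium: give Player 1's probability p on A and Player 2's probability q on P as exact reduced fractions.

P1 indiff ⇒ q·4+(1-q)·4 = q·6+(1-q)·3 ⇒ q(-2) = (1-q)(-1) ⇒ q = 1/3
P2 indiff ⇒ p·4+(1-p)·0 = p·2+(1-p)·4 ⇒ p(2) = (1-p)(4) ⇒ p = 2/3

P1 mixes 2/3 on A; P2 mixes 1/3 on P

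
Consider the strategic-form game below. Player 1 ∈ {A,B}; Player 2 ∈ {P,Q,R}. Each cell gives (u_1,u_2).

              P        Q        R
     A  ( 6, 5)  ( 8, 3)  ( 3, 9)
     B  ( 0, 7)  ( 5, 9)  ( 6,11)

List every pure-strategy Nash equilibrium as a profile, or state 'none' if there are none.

(A,P): not NE [P2→R gives 9>5]
(A,Q): not NE [P2→R gives 9>3]
(A,R): not NE [P1→B gives 6>3]
(B,P): not NE [P1→A gives 6>0; P2→R gives 11>7]
(B,Q): not NE [P1→A gives 8>5; P2→R gives 11>9]
(B,R): NE

PSNE = {(B,R)}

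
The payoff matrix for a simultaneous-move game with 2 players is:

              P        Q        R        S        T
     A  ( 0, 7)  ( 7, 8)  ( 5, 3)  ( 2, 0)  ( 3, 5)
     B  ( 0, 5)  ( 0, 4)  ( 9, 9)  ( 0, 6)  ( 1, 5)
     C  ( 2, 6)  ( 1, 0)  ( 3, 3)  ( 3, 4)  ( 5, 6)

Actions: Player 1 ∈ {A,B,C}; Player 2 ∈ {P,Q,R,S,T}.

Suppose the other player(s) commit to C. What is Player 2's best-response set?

u_2(P vs C) = 6
u_2(Q vs C) = 0
u_2(R vs C) = 3
u_2(S vs C) = 4
u_2(T vs C) = 6
max payoff 6 at {P,T}

P2 best: {P,T}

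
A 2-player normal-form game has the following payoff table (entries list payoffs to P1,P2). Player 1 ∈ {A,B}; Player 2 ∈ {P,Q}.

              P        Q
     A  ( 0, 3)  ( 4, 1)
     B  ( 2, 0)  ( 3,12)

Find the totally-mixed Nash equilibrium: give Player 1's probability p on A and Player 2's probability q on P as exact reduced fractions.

P1 indiff ⇒ q·0+(1-q)·4 = q·2+(1-q)·3 ⇒ q(-2) = (1-q)(-1) ⇒ q = 1/3
P2 indiff ⇒ p·3+(1-p)·0 = p·1+(1-p)·12 ⇒ p(2) = (1-p)(12) ⇒ p = 6/7

P1 mixes 6/7 on A; P2 mixes 1/3 on P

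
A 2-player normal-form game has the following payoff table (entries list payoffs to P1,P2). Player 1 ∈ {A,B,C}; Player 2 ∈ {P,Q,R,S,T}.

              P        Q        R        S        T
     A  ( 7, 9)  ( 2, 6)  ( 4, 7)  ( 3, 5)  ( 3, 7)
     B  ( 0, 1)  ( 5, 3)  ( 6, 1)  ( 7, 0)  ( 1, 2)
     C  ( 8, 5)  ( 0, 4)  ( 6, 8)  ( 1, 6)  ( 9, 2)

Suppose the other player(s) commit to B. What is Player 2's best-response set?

u_2(P vs B) = 1
u_2(Q vs B) = 3
u_2(R vs B) = 1
u_2(S vs B) = 0
u_2(T vs B) = 2
max payoff 3 at {Q}

argmax u_2 = {Q}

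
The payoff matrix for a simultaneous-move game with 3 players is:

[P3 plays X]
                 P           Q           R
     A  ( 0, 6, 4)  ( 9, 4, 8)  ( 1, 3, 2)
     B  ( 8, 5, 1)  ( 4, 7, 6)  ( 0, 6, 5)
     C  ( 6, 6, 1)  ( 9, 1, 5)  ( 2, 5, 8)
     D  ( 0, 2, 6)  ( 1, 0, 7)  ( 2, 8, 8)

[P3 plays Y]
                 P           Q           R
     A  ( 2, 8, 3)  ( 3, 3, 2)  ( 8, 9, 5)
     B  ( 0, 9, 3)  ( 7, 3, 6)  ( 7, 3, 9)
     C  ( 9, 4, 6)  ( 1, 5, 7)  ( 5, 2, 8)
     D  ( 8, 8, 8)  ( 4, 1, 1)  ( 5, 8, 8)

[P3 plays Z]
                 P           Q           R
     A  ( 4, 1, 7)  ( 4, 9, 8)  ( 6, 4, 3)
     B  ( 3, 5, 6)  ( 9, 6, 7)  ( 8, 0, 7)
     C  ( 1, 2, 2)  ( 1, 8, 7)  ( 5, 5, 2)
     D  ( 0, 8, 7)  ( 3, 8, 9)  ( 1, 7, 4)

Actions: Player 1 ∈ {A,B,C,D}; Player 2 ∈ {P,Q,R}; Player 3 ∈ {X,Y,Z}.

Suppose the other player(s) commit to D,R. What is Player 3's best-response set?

P3 best: {X,Y}

u_3(X vs D,R) = 8
u_3(Y vs D,R) = 8
u_3(Z vs D,R) = 4
max payoff 8 at {X,Y}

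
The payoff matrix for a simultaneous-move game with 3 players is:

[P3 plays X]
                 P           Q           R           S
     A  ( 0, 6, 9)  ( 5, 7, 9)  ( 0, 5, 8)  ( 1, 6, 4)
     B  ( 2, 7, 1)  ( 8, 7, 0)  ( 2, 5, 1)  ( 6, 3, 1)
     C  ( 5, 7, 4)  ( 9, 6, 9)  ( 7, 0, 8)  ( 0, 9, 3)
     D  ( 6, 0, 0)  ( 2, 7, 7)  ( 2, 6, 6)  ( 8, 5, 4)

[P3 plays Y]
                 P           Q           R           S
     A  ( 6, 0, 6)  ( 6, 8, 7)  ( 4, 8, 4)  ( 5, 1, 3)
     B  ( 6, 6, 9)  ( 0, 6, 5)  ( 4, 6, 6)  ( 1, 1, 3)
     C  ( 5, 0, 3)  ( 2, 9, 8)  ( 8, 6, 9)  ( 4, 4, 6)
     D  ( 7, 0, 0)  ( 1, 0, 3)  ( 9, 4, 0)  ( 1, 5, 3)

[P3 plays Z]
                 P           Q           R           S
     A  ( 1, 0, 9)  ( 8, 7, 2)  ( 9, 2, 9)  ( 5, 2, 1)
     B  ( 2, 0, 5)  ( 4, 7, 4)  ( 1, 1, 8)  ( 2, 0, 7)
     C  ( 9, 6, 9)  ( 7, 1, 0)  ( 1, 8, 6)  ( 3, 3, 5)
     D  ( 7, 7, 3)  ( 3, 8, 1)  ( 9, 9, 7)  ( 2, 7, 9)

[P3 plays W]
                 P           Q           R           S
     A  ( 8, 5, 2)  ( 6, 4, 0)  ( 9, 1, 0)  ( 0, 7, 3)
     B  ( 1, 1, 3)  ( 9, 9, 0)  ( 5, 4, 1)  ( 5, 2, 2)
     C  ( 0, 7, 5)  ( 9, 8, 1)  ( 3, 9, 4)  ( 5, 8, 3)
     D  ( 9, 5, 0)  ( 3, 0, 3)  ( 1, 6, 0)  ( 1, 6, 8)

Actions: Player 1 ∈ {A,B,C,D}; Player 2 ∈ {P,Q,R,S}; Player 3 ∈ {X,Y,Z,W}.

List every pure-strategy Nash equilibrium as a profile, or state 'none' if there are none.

PSNE = {(D,R,Z)}

(A,P,X): not NE [P1→D gives 6>0; P2→Q gives 7>6]
(A,P,Y): not NE [P1→D gives 7>6; P2→R gives 8>0; P3→Z gives 9>6]
(A,P,Z): not NE [P1→C gives 9>1; P2→Q gives 7>0]
(A,P,W): not NE [P1→D gives 9>8; P2→S gives 7>5; P3→Z gives 9>2]
(A,Q,X): not NE [P1→C gives 9>5]
(A,Q,Y): not NE [P3→X gives 9>7]
(A,Q,Z): not NE [P3→X gives 9>2]
(A,Q,W): not NE [P1→C gives 9>6; P2→S gives 7>4; P3→X gives 9>0]
(A,R,X): not NE [P1→C gives 7>0; P2→Q gives 7>5; P3→Z gives 9>8]
(A,R,Y): not NE [P1→D gives 9>4; P3→Z gives 9>4]
(A,R,Z): not NE [P2→Q gives 7>2]
(A,R,W): not NE [P2→S gives 7>1; P3→Z gives 9>0]
(A,S,X): not NE [P1→D gives 8>1; P2→Q gives 7>6]
(A,S,Y): not NE [P2→R gives 8>1; P3→X gives 4>3]
(A,S,Z): not NE [P2→Q gives 7>2; P3→X gives 4>1]
(A,S,W): not NE [P1→C gives 5>0; P3→X gives 4>3]
(B,P,X): not NE [P1→D gives 6>2; P3→Y gives 9>1]
(B,P,Y): not NE [P1→D gives 7>6]
(B,P,Z): not NE [P1→C gives 9>2; P2→Q gives 7>0; P3→Y gives 9>5]
(B,P,W): not NE [P1→D gives 9>1; P2→Q gives 9>1; P3→Y gives 9>3]
(B,Q,X): not NE [P1→C gives 9>8; P3→Y gives 5>0]
(B,Q,Y): not NE [P1→A gives 6>0]
(B,Q,Z): not NE [P1→A gives 8>4; P3→Y gives 5>4]
(B,Q,W): not NE [P3→Y gives 5>0]
(B,R,X): not NE [P1→C gives 7>2; P2→Q gives 7>5; P3→Z gives 8>1]
(B,R,Y): not NE [P1→D gives 9>4; P3→Z gives 8>6]
(B,R,Z): not NE [P1→D gives 9>1; P2→Q gives 7>1]
(B,R,W): not NE [P1→A gives 9>5; P2→Q gives 9>4; P3→Z gives 8>1]
(B,S,X): not NE [P1→D gives 8>6; P2→Q gives 7>3; P3→Z gives 7>1]
(B,S,Y): not NE [P1→A gives 5>1; P2→R gives 6>1; P3→Z gives 7>3]
(B,S,Z): not NE [P1→A gives 5>2; P2→Q gives 7>0]
(B,S,W): not NE [P2→Q gives 9>2; P3→Z gives 7>2]
(C,P,X): not NE [P1→D gives 6>5; P2→S gives 9>7; P3→Z gives 9>4]
(C,P,Y): not NE [P1→D gives 7>5; P2→Q gives 9>0; P3→Z gives 9>3]
(C,P,Z): not NE [P2→R gives 8>6]
(C,P,W): not NE [P1→D gives 9>0; P2→R gives 9>7; P3→Z gives 9>5]
(C,Q,X): not NE [P2→S gives 9>6]
(C,Q,Y): not NE [P1→A gives 6>2; P3→X gives 9>8]
(C,Q,Z): not NE [P1→A gives 8>7; P2→R gives 8>1; P3→X gives 9>0]
(C,Q,W): not NE [P2→R gives 9>8; P3→X gives 9>1]
(C,R,X): not NE [P2→S gives 9>0; P3→Y gives 9>8]
(C,R,Y): not NE [P1→D gives 9>8; P2→Q gives 9>6]
(C,R,Z): not NE [P1→D gives 9>1; P3→Y gives 9>6]
(C,R,W): not NE [P1→A gives 9>3; P3→Y gives 9>4]
(C,S,X): not NE [P1→D gives 8>0; P3→Y gives 6>3]
(C,S,Y): not NE [P1→A gives 5>4; P2→Q gives 9>4]
(C,S,Z): not NE [P1→A gives 5>3; P2→R gives 8>3; P3→Y gives 6>5]
(C,S,W): not NE [P2→R gives 9>8; P3→Y gives 6>3]
(D,P,X): not NE [P2→Q gives 7>0; P3→Z gives 3>0]
(D,P,Y): not NE [P2→S gives 5>0; P3→Z gives 3>0]
(D,P,Z): not NE [P1→C gives 9>7; P2→R gives 9>7]
(D,P,W): not NE [P2→S gives 6>5; P3→Z gives 3>0]
(D,Q,X): not NE [P1→C gives 9>2]
(D,Q,Y): not NE [P1→A gives 6>1; P2→S gives 5>0; P3→X gives 7>3]
(D,Q,Z): not NE [P1→A gives 8>3; P2→R gives 9>8; P3→X gives 7>1]
(D,Q,W): not NE [P1→C gives 9>3; P2→S gives 6>0; P3→X gives 7>3]
(D,R,X): not NE [P1→C gives 7>2; P2→Q gives 7>6; P3→Z gives 7>6]
(D,R,Y): not NE [P2→S gives 5>4; P3→Z gives 7>0]
(D,R,Z): NE
(D,R,W): not NE [P1→A gives 9>1; P3→Z gives 7>0]
(D,S,X): not NE [P2→Q gives 7>5; P3→Z gives 9>4]
(D,S,Y): not NE [P1→A gives 5>1; P3→Z gives 9>3]
(D,S,Z): not NE [P1→A gives 5>2; P2→R gives 9>7]
(D,S,W): not NE [P1→C gives 5>1; P3→Z gives 9>8]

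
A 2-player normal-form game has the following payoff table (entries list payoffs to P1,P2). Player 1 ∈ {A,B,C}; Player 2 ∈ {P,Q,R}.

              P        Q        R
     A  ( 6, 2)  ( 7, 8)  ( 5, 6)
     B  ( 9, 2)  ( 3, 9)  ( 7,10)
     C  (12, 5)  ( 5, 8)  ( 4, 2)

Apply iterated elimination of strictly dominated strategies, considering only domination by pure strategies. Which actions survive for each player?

Survivors P1:{A,B} P2:{Q,R}

P2 drop P (Q beats it: A:8>2 B:9>2 C:8>5)
P1 drop C (A beats it: Q:7>5 R:5>4)
P1→{A,B} P2→{Q,R}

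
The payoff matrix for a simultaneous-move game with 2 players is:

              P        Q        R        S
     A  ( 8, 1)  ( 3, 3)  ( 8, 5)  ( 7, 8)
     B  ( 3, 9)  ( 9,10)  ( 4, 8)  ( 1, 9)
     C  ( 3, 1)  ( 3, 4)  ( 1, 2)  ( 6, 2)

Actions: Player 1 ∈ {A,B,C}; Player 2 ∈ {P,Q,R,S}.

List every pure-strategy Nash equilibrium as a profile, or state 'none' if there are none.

PSNE = {(A,S), (B,Q)}

(A,P): not NE [P2→S gives 8>1]
(A,Q): not NE [P1→B gives 9>3; P2→S gives 8>3]
(A,R): not NE [P2→S gives 8>5]
(A,S): NE
(B,P): not NE [P1→A gives 8>3; P2→Q gives 10>9]
(B,Q): NE
(B,R): not NE [P1→A gives 8>4; P2→Q gives 10>8]
(B,S): not NE [P1→A gives 7>1; P2→Q gives 10>9]
(C,P): not NE [P1→A gives 8>3; P2→Q gives 4>1]
(C,Q): not NE [P1→B gives 9>3]
(C,R): not NE [P1→A gives 8>1; P2→Q gives 4>2]
(C,S): not NE [P1→A gives 7>6; P2→Q gives 4>2]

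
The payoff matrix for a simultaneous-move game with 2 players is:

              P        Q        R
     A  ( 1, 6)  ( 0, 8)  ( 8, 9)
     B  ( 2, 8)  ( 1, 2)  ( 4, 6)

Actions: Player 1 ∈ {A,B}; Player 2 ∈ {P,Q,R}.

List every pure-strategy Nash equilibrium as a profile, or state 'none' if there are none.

PSNE = {(A,R), (B,P)}

(A,P): not NE [P1→B gives 2>1; P2→R gives 9>6]
(A,Q): not NE [P1→B gives 1>0; P2→R gives 9>8]
(A,R): NE
(B,P): NE
(B,Q): not NE [P2→P gives 8>2]
(B,R): not NE [P1→A gives 8>4; P2→P gives 8>6]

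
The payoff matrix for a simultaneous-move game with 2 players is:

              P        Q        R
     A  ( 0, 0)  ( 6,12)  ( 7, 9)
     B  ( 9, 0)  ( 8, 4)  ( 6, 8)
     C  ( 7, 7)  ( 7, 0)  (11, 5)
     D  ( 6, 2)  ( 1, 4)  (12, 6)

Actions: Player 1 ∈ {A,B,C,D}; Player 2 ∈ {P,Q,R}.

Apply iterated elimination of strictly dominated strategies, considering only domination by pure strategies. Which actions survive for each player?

Remaining: P1:{B,C,D} P2:{P,R}

P1 drop A (C beats it: P:7>0 Q:7>6 R:11>7)
P2 drop Q (R beats it: B:8>4 C:5>0 D:6>4)
P1→{B,C,D} P2→{P,R}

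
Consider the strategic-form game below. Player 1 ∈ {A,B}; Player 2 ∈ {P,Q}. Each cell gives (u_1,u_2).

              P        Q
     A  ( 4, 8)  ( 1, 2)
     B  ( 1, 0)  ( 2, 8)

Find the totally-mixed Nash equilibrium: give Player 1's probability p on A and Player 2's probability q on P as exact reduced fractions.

(p,q) = (4/7, 1/4)

P1 indiff ⇒ q·4+(1-q)·1 = q·1+(1-q)·2 ⇒ q(3) = (1-q)(1) ⇒ q = 1/4
P2 indiff ⇒ p·8+(1-p)·0 = p·2+(1-p)·8 ⇒ p(6) = (1-p)(8) ⇒ p = 4/7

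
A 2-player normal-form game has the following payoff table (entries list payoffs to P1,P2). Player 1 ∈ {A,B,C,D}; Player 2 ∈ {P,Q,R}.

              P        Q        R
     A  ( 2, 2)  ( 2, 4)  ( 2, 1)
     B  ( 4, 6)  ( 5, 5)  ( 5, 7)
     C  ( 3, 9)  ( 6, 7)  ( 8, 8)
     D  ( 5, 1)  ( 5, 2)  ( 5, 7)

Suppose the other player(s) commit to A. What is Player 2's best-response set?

argmax u_2 = {Q}

u_2(P vs A) = 2
u_2(Q vs A) = 4
u_2(R vs A) = 1
max payoff 4 at {Q}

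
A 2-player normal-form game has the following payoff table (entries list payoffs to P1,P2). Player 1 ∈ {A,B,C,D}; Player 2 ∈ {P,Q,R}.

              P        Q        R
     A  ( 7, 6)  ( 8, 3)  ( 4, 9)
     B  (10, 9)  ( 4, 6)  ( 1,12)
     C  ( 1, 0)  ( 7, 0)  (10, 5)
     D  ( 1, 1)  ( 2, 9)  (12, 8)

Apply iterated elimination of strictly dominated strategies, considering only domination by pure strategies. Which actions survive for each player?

P2 drop P (R beats it: A:9>6 B:12>9 C:5>0 D:8>1)
P1 drop B (A beats it: Q:8>4 R:4>1)
P1→{A,C,D} P2→{Q,R}

Survivors P1:{A,C,D} P2:{Q,R}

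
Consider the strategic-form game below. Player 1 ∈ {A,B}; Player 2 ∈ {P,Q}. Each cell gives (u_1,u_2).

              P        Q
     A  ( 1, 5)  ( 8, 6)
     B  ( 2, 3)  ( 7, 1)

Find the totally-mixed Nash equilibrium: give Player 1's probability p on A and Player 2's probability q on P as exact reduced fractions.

(p,q) = (2/3, 1/2)

P1 indiff ⇒ q·1+(1-q)·8 = q·2+(1-q)·7 ⇒ q(-1) = (1-q)(-1) ⇒ q = 1/2
P2 indiff ⇒ p·5+(1-p)·3 = p·6+(1-p)·1 ⇒ p(-1) = (1-p)(-2) ⇒ p = 2/3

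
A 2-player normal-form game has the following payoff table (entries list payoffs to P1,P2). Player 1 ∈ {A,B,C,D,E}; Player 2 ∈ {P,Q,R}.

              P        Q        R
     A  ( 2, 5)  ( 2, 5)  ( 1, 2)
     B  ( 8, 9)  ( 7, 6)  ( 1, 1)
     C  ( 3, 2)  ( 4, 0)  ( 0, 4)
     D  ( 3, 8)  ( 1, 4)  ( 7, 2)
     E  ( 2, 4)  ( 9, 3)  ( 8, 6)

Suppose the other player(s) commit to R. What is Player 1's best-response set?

BR_1 = {E}

u_1(A vs R) = 1
u_1(B vs R) = 1
u_1(C vs R) = 0
u_1(D vs R) = 7
u_1(E vs R) = 8
max payoff 8 at {E}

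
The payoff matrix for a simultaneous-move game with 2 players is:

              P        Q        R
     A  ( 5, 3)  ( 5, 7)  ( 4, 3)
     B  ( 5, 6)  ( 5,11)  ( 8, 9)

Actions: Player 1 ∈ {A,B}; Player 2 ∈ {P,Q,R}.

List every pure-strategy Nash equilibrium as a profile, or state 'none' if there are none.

(A,P): not NE [P2→Q gives 7>3]
(A,Q): NE
(A,R): not NE [P1→B gives 8>4; P2→Q gives 7>3]
(B,P): not NE [P2→Q gives 11>6]
(B,Q): NE
(B,R): not NE [P2→Q gives 11>9]

NE set: (A,Q), (B,Q)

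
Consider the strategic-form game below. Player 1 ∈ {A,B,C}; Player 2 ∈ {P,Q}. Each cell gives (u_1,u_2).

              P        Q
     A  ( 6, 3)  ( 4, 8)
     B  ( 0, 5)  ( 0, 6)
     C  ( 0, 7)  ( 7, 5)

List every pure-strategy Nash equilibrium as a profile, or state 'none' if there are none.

No pure NE.

(A,P): not NE [P2→Q gives 8>3]
(A,Q): not NE [P1→C gives 7>4]
(B,P): not NE [P1→A gives 6>0; P2→Q gives 6>5]
(B,Q): not NE [P1→C gives 7>0]
(C,P): not NE [P1→A gives 6>0]
(C,Q): not NE [P2→P gives 7>5]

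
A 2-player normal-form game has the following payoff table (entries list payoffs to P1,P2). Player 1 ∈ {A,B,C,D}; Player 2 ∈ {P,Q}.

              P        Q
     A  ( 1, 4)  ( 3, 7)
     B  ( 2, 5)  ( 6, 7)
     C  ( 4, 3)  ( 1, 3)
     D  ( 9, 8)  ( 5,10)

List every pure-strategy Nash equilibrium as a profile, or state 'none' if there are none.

NE set: (B,Q)

(A,P): not NE [P1→D gives 9>1; P2→Q gives 7>4]
(A,Q): not NE [P1→B gives 6>3]
(B,P): not NE [P1→D gives 9>2; P2→Q gives 7>5]
(B,Q): NE
(C,P): not NE [P1→D gives 9>4]
(C,Q): not NE [P1→B gives 6>1]
(D,P): not NE [P2→Q gives 10>8]
(D,Q): not NE [P1→B gives 6>5]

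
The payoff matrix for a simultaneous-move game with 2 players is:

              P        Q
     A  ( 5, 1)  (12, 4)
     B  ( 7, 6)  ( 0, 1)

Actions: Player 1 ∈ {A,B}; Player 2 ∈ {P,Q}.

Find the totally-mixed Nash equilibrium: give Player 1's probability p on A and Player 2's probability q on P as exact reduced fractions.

P1 mixes 5/8 on A; P2 mixes 6/7 on P

P1 indiff ⇒ q·5+(1-q)·12 = q·7+(1-q)·0 ⇒ q(-2) = (1-q)(-12) ⇒ q = 6/7
P2 indiff ⇒ p·1+(1-p)·6 = p·4+(1-p)·1 ⇒ p(-3) = (1-p)(-5) ⇒ p = 5/8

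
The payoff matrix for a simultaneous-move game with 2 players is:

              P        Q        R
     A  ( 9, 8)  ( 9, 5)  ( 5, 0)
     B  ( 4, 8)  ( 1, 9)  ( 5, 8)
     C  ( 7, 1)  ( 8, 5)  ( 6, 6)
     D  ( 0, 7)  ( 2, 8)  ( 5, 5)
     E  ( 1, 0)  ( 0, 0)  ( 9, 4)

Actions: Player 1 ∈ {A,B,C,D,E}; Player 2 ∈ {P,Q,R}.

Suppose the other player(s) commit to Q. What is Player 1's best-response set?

BR_1 = {A}

u_1(A vs Q) = 9
u_1(B vs Q) = 1
u_1(C vs Q) = 8
u_1(D vs Q) = 2
u_1(E vs Q) = 0
max payoff 9 at {A}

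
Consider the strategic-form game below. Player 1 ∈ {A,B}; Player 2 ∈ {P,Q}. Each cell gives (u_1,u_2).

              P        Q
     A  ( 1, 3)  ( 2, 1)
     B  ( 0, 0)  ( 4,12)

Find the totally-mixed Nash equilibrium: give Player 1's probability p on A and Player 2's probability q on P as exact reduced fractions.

P1 indiff ⇒ q·1+(1-q)·2 = q·0+(1-q)·4 ⇒ q(1) = (1-q)(2) ⇒ q = 2/3
P2 indiff ⇒ p·3+(1-p)·0 = p·1+(1-p)·12 ⇒ p(2) = (1-p)(12) ⇒ p = 6/7

(p,q) = (6/7, 2/3)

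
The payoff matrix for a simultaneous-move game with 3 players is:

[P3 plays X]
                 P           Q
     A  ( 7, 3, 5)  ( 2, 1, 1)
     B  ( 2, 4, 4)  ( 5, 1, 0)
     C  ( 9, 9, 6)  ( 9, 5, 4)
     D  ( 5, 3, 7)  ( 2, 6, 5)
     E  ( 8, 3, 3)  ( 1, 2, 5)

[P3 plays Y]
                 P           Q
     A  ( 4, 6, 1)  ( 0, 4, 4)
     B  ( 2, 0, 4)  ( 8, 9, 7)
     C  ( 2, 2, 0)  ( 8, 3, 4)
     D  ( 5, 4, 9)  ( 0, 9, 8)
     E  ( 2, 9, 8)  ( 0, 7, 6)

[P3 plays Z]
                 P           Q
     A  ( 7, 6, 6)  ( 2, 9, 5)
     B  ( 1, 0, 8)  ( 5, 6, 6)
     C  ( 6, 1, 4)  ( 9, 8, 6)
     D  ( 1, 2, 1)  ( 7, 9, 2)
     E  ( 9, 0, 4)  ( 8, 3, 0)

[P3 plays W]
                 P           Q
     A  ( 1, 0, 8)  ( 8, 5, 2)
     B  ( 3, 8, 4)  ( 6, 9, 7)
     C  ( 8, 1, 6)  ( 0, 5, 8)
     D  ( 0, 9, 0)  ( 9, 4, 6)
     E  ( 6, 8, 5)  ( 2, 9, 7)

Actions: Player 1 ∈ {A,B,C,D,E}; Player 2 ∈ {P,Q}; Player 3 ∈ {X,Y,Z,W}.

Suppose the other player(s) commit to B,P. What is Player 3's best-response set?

u_3(X vs B,P) = 4
u_3(Y vs B,P) = 4
u_3(Z vs B,P) = 8
u_3(W vs B,P) = 4
max payoff 8 at {Z}

argmax u_3 = {Z}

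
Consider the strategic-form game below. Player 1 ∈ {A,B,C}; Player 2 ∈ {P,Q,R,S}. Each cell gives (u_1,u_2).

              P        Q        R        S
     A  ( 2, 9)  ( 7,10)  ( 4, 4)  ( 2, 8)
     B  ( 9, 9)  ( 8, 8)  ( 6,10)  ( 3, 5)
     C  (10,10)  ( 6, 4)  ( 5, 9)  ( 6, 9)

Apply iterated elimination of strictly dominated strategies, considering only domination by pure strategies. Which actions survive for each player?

Remaining: P1:{B,C} P2:{P,R}

P1 drop A (B beats it: P:9>2 Q:8>7 R:6>4 S:3>2)
P2 drop Q (P beats it: B:9>8 C:10>4)
P2 drop S (P beats it: B:9>5 C:10>9)
P1→{B,C} P2→{P,R}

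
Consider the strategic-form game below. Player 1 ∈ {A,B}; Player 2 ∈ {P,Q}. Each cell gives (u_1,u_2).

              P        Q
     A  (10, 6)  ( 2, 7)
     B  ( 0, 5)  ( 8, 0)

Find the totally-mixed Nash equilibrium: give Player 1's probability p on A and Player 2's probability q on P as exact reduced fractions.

P1 indiff ⇒ q·10+(1-q)·2 = q·0+(1-q)·8 ⇒ q(10) = (1-q)(6) ⇒ q = 3/8
P2 indiff ⇒ p·6+(1-p)·5 = p·7+(1-p)·0 ⇒ p(-1) = (1-p)(-5) ⇒ p = 5/6

P1 mixes 5/6 on A; P2 mixes 3/8 on P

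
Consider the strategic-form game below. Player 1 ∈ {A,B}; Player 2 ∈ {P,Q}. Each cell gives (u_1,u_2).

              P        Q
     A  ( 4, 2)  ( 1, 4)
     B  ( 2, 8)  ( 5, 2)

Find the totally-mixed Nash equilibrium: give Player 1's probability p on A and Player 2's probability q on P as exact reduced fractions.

(p,q) = (3/4, 2/3)

P1 indiff ⇒ q·4+(1-q)·1 = q·2+(1-q)·5 ⇒ q(2) = (1-q)(4) ⇒ q = 2/3
P2 indiff ⇒ p·2+(1-p)·8 = p·4+(1-p)·2 ⇒ p(-2) = (1-p)(-6) ⇒ p = 3/4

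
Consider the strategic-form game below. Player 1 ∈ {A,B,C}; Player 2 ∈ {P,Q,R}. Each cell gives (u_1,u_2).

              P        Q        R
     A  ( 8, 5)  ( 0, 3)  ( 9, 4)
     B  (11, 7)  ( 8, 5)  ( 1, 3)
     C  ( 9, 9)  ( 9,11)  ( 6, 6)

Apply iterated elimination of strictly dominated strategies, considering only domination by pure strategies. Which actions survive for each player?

Survivors P1:{B,C} P2:{P,Q}

P2 drop R (P beats it: A:5>4 B:7>3 C:9>6)
P1 drop A (B beats it: P:11>8 Q:8>0)
P1→{B,C} P2→{P,Q}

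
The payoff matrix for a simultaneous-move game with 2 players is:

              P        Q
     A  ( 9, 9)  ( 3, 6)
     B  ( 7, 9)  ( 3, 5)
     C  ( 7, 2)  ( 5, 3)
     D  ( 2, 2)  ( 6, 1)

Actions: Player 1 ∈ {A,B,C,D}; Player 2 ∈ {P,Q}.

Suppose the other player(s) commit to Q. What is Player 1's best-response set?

BR_1 = {D}

u_1(A vs Q) = 3
u_1(B vs Q) = 3
u_1(C vs Q) = 5
u_1(D vs Q) = 6
max payoff 6 at {D}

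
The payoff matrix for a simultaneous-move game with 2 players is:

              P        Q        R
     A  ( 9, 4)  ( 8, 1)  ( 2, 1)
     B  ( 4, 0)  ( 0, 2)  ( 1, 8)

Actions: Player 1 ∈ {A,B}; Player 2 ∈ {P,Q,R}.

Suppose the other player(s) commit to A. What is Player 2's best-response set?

argmax u_2 = {P}

u_2(P vs A) = 4
u_2(Q vs A) = 1
u_2(R vs A) = 1
max payoff 4 at {P}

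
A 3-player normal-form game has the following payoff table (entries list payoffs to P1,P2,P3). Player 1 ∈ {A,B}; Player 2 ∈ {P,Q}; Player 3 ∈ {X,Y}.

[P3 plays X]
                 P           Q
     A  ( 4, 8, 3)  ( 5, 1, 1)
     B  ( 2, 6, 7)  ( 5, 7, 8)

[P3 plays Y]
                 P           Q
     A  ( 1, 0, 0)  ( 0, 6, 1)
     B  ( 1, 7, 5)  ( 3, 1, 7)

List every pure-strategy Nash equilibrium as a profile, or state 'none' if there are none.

(A,P,X): NE
(A,P,Y): not NE [P2→Q gives 6>0; P3→X gives 3>0]
(A,Q,X): not NE [P2→P gives 8>1]
(A,Q,Y): not NE [P1→B gives 3>0]
(B,P,X): not NE [P1→A gives 4>2; P2→Q gives 7>6]
(B,P,Y): not NE [P3→X gives 7>5]
(B,Q,X): NE
(B,Q,Y): not NE [P2→P gives 7>1; P3→X gives 8>7]

PSNE = {(A,P,X), (B,Q,X)}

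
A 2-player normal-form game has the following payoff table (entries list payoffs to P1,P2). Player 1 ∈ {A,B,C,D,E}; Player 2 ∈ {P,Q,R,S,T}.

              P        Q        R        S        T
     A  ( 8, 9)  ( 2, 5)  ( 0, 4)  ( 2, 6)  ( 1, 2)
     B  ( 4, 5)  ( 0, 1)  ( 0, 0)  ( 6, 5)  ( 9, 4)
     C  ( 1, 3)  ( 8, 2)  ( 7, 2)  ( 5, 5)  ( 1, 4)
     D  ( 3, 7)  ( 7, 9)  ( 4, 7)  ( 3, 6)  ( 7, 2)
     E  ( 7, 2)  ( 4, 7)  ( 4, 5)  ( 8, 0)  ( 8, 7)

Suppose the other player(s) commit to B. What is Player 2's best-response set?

u_2(P vs B) = 5
u_2(Q vs B) = 1
u_2(R vs B) = 0
u_2(S vs B) = 5
u_2(T vs B) = 4
max payoff 5 at {P,S}

argmax u_2 = {P,S}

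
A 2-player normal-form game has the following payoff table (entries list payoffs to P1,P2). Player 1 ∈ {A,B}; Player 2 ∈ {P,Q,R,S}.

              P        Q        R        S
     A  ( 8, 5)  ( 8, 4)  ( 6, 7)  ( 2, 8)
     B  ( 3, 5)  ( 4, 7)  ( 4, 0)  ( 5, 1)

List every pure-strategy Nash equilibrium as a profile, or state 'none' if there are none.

Equilibria: none

(A,P): not NE [P2→S gives 8>5]
(A,Q): not NE [P2→S gives 8>4]
(A,R): not NE [P2→S gives 8>7]
(A,S): not NE [P1→B gives 5>2]
(B,P): not NE [P1→A gives 8>3; P2→Q gives 7>5]
(B,Q): not NE [P1→A gives 8>4]
(B,R): not NE [P1→A gives 6>4; P2→Q gives 7>0]
(B,S): not NE [P2→Q gives 7>1]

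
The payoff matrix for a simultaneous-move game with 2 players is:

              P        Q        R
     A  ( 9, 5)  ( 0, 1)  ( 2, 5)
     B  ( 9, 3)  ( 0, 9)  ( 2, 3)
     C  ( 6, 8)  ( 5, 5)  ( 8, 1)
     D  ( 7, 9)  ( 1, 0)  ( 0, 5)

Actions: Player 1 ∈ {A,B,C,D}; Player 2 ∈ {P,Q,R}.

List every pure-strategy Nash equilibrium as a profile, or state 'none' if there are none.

(A,P): NE
(A,Q): not NE [P1→C gives 5>0; P2→R gives 5>1]
(A,R): not NE [P1→C gives 8>2]
(B,P): not NE [P2→Q gives 9>3]
(B,Q): not NE [P1→C gives 5>0]
(B,R): not NE [P1→C gives 8>2; P2→Q gives 9>3]
(C,P): not NE [P1→B gives 9>6]
(C,Q): not NE [P2→P gives 8>5]
(C,R): not NE [P2→P gives 8>1]
(D,P): not NE [P1→B gives 9>7]
(D,Q): not NE [P1→C gives 5>1; P2→P gives 9>0]
(D,R): not NE [P1→C gives 8>0; P2→P gives 9>5]

PSNE = {(A,P)}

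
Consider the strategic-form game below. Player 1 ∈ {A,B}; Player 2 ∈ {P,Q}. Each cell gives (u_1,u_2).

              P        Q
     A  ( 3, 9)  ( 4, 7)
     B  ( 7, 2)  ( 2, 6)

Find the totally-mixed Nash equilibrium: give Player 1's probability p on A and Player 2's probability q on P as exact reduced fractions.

p=2/3, q=1/3

P1 indiff ⇒ q·3+(1-q)·4 = q·7+(1-q)·2 ⇒ q(-4) = (1-q)(-2) ⇒ q = 1/3
P2 indiff ⇒ p·9+(1-p)·2 = p·7+(1-p)·6 ⇒ p(2) = (1-p)(4) ⇒ p = 2/3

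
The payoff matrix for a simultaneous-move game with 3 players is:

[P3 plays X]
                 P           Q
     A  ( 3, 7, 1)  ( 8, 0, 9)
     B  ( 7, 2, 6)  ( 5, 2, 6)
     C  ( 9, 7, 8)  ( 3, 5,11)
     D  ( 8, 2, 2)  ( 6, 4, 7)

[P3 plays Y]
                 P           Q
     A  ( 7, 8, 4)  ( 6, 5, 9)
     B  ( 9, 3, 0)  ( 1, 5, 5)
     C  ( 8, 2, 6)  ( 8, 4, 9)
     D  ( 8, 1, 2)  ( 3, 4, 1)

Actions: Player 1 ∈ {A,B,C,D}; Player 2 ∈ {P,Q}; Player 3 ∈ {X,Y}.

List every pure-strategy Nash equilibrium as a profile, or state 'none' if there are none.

(A,P,X): not NE [P1→C gives 9>3; P3→Y gives 4>1]
(A,P,Y): not NE [P1→B gives 9>7]
(A,Q,X): not NE [P2→P gives 7>0]
(A,Q,Y): not NE [P1→C gives 8>6; P2→P gives 8>5]
(B,P,X): not NE [P1→C gives 9>7]
(B,P,Y): not NE [P2→Q gives 5>3; P3→X gives 6>0]
(B,Q,X): not NE [P1→A gives 8>5]
(B,Q,Y): not NE [P1→C gives 8>1; P3→X gives 6>5]
(C,P,X): NE
(C,P,Y): not NE [P1→B gives 9>8; P2→Q gives 4>2; P3→X gives 8>6]
(C,Q,X): not NE [P1→A gives 8>3; P2→P gives 7>5]
(C,Q,Y): not NE [P3→X gives 11>9]
(D,P,X): not NE [P1→C gives 9>8; P2→Q gives 4>2]
(D,P,Y): not NE [P1→B gives 9>8; P2→Q gives 4>1]
(D,Q,X): not NE [P1→A gives 8>6]
(D,Q,Y): not NE [P1→C gives 8>3; P3→X gives 7>1]

PSNE = {(C,P,X)}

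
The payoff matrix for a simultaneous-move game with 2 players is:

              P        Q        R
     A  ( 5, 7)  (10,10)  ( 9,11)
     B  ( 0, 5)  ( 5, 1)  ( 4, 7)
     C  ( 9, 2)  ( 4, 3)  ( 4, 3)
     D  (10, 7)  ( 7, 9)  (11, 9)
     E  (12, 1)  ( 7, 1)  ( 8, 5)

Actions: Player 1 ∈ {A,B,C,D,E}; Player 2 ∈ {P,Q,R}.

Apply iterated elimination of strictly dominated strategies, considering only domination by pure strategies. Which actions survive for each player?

P1 drop B (A beats it: P:5>0 Q:10>5 R:9>4)
P1 drop C (D beats it: P:10>9 Q:7>4 R:11>4)
P2 drop P (R beats it: A:11>7 D:9>7 E:5>1)
P1 drop E (A beats it: Q:10>7 R:9>8)
P1→{A,D} P2→{Q,R}

Remaining: P1:{A,D} P2:{Q,R}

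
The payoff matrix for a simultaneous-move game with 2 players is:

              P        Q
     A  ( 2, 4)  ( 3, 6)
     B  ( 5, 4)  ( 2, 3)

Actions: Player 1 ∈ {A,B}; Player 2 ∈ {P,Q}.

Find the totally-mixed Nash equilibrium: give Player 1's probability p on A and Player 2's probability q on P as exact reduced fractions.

P1 mixes 1/3 on A; P2 mixes 1/4 on P

P1 indiff ⇒ q·2+(1-q)·3 = q·5+(1-q)·2 ⇒ q(-3) = (1-q)(-1) ⇒ q = 1/4
P2 indiff ⇒ p·4+(1-p)·4 = p·6+(1-p)·3 ⇒ p(-2) = (1-p)(-1) ⇒ p = 1/3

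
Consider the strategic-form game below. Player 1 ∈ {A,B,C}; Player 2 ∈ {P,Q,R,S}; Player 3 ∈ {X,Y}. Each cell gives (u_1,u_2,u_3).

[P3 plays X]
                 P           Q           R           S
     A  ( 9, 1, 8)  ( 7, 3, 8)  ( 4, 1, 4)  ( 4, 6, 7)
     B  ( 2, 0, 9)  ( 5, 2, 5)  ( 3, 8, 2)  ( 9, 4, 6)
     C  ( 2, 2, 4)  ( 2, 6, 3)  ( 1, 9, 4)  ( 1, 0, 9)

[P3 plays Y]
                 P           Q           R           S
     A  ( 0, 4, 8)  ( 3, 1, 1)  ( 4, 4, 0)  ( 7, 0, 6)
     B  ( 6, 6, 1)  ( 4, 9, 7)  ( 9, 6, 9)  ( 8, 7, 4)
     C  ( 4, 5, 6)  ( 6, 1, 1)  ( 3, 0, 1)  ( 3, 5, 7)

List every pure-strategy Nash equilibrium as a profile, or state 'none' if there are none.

(A,P,X): not NE [P2→S gives 6>1]
(A,P,Y): not NE [P1→B gives 6>0]
(A,Q,X): not NE [P2→S gives 6>3]
(A,Q,Y): not NE [P1→C gives 6>3; P2→R gives 4>1; P3→X gives 8>1]
(A,R,X): not NE [P2→S gives 6>1]
(A,R,Y): not NE [P1→B gives 9>4; P3→X gives 4>0]
(A,S,X): not NE [P1→B gives 9>4]
(A,S,Y): not NE [P1→B gives 8>7; P2→R gives 4>0; P3→X gives 7>6]
(B,P,X): not NE [P1→A gives 9>2; P2→R gives 8>0]
(B,P,Y): not NE [P2→Q gives 9>6; P3→X gives 9>1]
(B,Q,X): not NE [P1→A gives 7>5; P2→R gives 8>2; P3→Y gives 7>5]
(B,Q,Y): not NE [P1→C gives 6>4]
(B,R,X): not NE [P1→A gives 4>3; P3→Y gives 9>2]
(B,R,Y): not NE [P2→Q gives 9>6]
(B,S,X): not NE [P2→R gives 8>4]
(B,S,Y): not NE [P2→Q gives 9>7; P3→X gives 6>4]
(C,P,X): not NE [P1→A gives 9>2; P2→R gives 9>2; P3→Y gives 6>4]
(C,P,Y): not NE [P1→B gives 6>4]
(C,Q,X): not NE [P1→A gives 7>2; P2→R gives 9>6]
(C,Q,Y): not NE [P2→S gives 5>1; P3→X gives 3>1]
(C,R,X): not NE [P1→A gives 4>1]
(C,R,Y): not NE [P1→B gives 9>3; P2→S gives 5>0; P3→X gives 4>1]
(C,S,X): not NE [P1→B gives 9>1; P2→R gives 9>0]
(C,S,Y): not NE [P1→B gives 8>3; P3→X gives 9>7]

PSNE: ∅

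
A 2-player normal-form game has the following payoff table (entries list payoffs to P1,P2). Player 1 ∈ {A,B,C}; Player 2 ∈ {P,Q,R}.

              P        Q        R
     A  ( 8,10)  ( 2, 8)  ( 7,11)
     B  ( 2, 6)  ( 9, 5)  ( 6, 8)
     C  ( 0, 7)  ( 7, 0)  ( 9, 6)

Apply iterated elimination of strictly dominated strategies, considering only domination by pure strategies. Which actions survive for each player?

P2 drop Q (P beats it: A:10>8 B:6>5 C:7>0)
P1 drop B (A beats it: P:8>2 R:7>6)
P1→{A,C} P2→{P,R}

IESDS → P1:{A,C} P2:{P,R}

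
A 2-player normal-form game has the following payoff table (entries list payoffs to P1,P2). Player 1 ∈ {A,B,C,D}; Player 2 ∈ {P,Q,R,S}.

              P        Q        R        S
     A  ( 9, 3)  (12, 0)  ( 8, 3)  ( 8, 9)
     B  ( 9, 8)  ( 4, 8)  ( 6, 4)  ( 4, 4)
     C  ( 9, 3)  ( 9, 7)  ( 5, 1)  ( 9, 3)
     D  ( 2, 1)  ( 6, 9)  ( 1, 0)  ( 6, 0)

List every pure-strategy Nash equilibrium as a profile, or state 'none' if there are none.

(A,P): not NE [P2→S gives 9>3]
(A,Q): not NE [P2→S gives 9>0]
(A,R): not NE [P2→S gives 9>3]
(A,S): not NE [P1→C gives 9>8]
(B,P): NE
(B,Q): not NE [P1→A gives 12>4]
(B,R): not NE [P1→A gives 8>6; P2→Q gives 8>4]
(B,S): not NE [P1→C gives 9>4; P2→Q gives 8>4]
(C,P): not NE [P2→Q gives 7>3]
(C,Q): not NE [P1→A gives 12>9]
(C,R): not NE [P1→A gives 8>5; P2→Q gives 7>1]
(C,S): not NE [P2→Q gives 7>3]
(D,P): not NE [P1→C gives 9>2; P2→Q gives 9>1]
(D,Q): not NE [P1→A gives 12>6]
(D,R): not NE [P1→A gives 8>1; P2→Q gives 9>0]
(D,S): not NE [P1→C gives 9>6; P2→Q gives 9>0]

Nash profiles: (B,P)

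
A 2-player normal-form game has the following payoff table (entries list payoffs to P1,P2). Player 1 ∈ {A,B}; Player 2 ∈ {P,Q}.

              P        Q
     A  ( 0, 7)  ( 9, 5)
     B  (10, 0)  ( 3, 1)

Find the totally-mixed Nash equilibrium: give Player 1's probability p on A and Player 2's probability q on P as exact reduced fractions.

(p,q) = (1/3, 3/8)

P1 indiff ⇒ q·0+(1-q)·9 = q·10+(1-q)·3 ⇒ q(-10) = (1-q)(-6) ⇒ q = 3/8
P2 indiff ⇒ p·7+(1-p)·0 = p·5+(1-p)·1 ⇒ p(2) = (1-p)(1) ⇒ p = 1/3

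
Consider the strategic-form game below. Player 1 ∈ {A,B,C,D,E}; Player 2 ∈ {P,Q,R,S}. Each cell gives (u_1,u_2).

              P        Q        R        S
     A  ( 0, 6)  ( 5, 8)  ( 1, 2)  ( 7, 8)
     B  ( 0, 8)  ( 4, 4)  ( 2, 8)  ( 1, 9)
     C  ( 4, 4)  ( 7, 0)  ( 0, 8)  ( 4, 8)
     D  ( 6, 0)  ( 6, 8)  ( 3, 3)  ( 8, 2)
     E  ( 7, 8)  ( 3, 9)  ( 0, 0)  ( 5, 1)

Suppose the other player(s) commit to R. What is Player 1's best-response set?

u_1(A vs R) = 1
u_1(B vs R) = 2
u_1(C vs R) = 0
u_1(D vs R) = 3
u_1(E vs R) = 0
max payoff 3 at {D}

argmax u_1 = {D}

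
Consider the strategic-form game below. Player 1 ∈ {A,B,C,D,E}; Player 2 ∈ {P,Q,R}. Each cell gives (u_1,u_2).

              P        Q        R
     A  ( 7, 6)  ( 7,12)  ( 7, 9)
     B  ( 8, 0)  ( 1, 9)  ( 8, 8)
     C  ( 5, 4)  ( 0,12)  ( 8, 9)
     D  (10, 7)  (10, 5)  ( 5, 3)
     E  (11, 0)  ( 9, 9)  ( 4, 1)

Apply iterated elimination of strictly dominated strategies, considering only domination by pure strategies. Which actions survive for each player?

Survivors P1:{D,E} P2:{P,Q}

P2 drop R (Q beats it: A:12>9 B:9>8 C:12>9 D:5>3 E:9>1)
P1 drop A (D beats it: P:10>7 Q:10>7)
P1 drop B (D beats it: P:10>8 Q:10>1)
P1 drop C (D beats it: P:10>5 Q:10>0)
P1→{D,E} P2→{P,Q}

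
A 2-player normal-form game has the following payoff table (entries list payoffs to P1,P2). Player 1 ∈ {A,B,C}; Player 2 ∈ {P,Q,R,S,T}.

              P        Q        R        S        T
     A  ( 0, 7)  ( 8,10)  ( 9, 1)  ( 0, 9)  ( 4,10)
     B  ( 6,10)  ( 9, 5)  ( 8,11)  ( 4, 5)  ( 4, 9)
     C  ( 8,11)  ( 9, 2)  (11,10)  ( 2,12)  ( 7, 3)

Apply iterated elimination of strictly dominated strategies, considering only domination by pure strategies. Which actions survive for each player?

P1 drop A (C beats it: P:8>0 Q:9>8 R:11>9 S:2>0 T:7>4)
P2 drop Q (P beats it: B:10>5 C:11>2)
P2 drop T (P beats it: B:10>9 C:11>3)
P1→{B,C} P2→{P,R,S}

IESDS → P1:{B,C} P2:{P,R,S}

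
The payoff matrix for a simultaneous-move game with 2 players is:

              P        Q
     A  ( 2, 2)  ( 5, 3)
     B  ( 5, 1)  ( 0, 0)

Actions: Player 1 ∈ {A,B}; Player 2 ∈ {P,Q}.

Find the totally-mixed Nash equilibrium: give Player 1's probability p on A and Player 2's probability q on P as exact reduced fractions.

(p,q) = (1/2, 5/8)

P1 indiff ⇒ q·2+(1-q)·5 = q·5+(1-q)·0 ⇒ q(-3) = (1-q)(-5) ⇒ q = 5/8
P2 indiff ⇒ p·2+(1-p)·1 = p·3+(1-p)·0 ⇒ p(-1) = (1-p)(-1) ⇒ p = 1/2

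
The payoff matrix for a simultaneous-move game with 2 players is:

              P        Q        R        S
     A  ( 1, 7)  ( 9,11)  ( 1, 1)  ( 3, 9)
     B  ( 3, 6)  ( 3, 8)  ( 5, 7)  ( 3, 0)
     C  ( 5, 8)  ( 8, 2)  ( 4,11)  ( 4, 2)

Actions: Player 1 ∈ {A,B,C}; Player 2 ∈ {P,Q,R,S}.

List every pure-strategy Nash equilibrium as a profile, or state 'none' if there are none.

(A,P): not NE [P1→C gives 5>1; P2→Q gives 11>7]
(A,Q): NE
(A,R): not NE [P1→B gives 5>1; P2→Q gives 11>1]
(A,S): not NE [P1→C gives 4>3; P2→Q gives 11>9]
(B,P): not NE [P1→C gives 5>3; P2→Q gives 8>6]
(B,Q): not NE [P1→A gives 9>3]
(B,R): not NE [P2→Q gives 8>7]
(B,S): not NE [P1→C gives 4>3; P2→Q gives 8>0]
(C,P): not NE [P2→R gives 11>8]
(C,Q): not NE [P1→A gives 9>8; P2→R gives 11>2]
(C,R): not NE [P1→B gives 5>4]
(C,S): not NE [P2→R gives 11>2]

NE set: (A,Q)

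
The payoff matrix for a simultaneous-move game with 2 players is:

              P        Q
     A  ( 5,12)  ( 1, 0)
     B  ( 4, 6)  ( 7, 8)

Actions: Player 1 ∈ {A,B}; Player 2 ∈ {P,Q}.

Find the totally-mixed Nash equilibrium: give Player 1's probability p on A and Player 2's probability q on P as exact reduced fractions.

P1 indiff ⇒ q·5+(1-q)·1 = q·4+(1-q)·7 ⇒ q(1) = (1-q)(6) ⇒ q = 6/7
P2 indiff ⇒ p·12+(1-p)·6 = p·0+(1-p)·8 ⇒ p(12) = (1-p)(2) ⇒ p = 1/7

P1 mixes 1/7 on A; P2 mixes 6/7 on P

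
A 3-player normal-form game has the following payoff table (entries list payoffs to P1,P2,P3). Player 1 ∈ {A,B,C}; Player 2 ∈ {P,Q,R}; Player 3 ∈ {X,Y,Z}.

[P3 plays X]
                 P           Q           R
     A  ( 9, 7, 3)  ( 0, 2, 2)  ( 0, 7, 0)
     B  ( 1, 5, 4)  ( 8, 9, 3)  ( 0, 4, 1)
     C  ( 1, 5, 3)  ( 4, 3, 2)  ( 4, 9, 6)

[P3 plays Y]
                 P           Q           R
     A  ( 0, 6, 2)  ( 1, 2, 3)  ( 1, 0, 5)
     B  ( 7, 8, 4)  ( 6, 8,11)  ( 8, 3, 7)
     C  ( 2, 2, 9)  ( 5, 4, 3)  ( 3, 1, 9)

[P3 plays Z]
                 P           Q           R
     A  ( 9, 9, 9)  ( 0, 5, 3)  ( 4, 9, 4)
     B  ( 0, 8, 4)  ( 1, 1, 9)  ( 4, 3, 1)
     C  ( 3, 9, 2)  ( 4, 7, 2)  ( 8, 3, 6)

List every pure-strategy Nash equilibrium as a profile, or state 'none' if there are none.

PSNE = {(A,P,Z), (B,P,Y), (B,Q,Y)}

(A,P,X): not NE [P3→Z gives 9>3]
(A,P,Y): not NE [P1→B gives 7>0; P3→Z gives 9>2]
(A,P,Z): NE
(A,Q,X): not NE [P1→B gives 8>0; P2→R gives 7>2; P3→Z gives 3>2]
(A,Q,Y): not NE [P1→B gives 6>1; P2→P gives 6>2]
(A,Q,Z): not NE [P1→C gives 4>0; P2→R gives 9>5]
(A,R,X): not NE [P1→C gives 4>0; P3→Y gives 5>0]
(A,R,Y): not NE [P1→B gives 8>1; P2→P gives 6>0]
(A,R,Z): not NE [P1→C gives 8>4; P3→Y gives 5>4]
(B,P,X): not NE [P1→A gives 9>1; P2→Q gives 9>5]
(B,P,Y): NE
(B,P,Z): not NE [P1→A gives 9>0]
(B,Q,X): not NE [P3→Y gives 11>3]
(B,Q,Y): NE
(B,Q,Z): not NE [P1→C gives 4>1; P2→P gives 8>1; P3→Y gives 11>9]
(B,R,X): not NE [P1→C gives 4>0; P2→Q gives 9>4; P3→Y gives 7>1]
(B,R,Y): not NE [P2→Q gives 8>3]
(B,R,Z): not NE [P1→C gives 8>4; P2→P gives 8>3; P3→Y gives 7>1]
(C,P,X): not NE [P1→A gives 9>1; P2→R gives 9>5; P3→Y gives 9>3]
(C,P,Y): not NE [P1→B gives 7>2; P2→Q gives 4>2]
(C,P,Z): not NE [P1→A gives 9>3; P3→Y gives 9>2]
(C,Q,X): not NE [P1→B gives 8>4; P2→R gives 9>3; P3→Y gives 3>2]
(C,Q,Y): not NE [P1→B gives 6>5]
(C,Q,Z): not NE [P2→P gives 9>7; P3→Y gives 3>2]
(C,R,X): not NE [P3→Y gives 9>6]
(C,R,Y): not NE [P1→B gives 8>3; P2→Q gives 4>1]
(C,R,Z): not NE [P2→P gives 9>3; P3→Y gives 9>6]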